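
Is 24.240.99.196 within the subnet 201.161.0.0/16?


Subnet network: 201.161.0.0
Test IP AND mask: 24.240.0.0
No, 24.240.99.196 is not in 201.161.0.0/16


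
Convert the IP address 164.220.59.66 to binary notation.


164 = 10100100
220 = 11011100
59 = 00111011
66 = 01000010
Binary: 10100100.11011100.00111011.01000010


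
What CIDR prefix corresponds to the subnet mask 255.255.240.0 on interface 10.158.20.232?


Binary: 11111111.11111111.11110000.00000000
Count leading 1s
Prefix: /20


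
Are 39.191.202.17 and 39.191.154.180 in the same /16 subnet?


Mask: 255.255.0.0
39.191.202.17 AND mask = 39.191.0.0
39.191.154.180 AND mask = 39.191.0.0
Yes, same subnet (39.191.0.0)


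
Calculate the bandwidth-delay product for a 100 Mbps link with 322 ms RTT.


BDP = bandwidth * RTT
= 100 Mbps * 322 ms
= 100 * 1e6 * 322 / 1000 bits
= 32200000 bits
= 4025000 bytes
= 3930.6641 KB
BDP = 32200000 bits (4025000 bytes)


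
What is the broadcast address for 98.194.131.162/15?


Network: 98.194.0.0/15
Host bits = 17
Set all host bits to 1:
Broadcast: 98.195.255.255


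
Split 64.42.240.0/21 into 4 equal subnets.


New prefix = 21 + 2 = 23
Each subnet has 512 addresses
  64.42.240.0/23
  64.42.242.0/23
  64.42.244.0/23
  64.42.246.0/23
Subnets: 64.42.240.0/23, 64.42.242.0/23, 64.42.244.0/23, 64.42.246.0/23


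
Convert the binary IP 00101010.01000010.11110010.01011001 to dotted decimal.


00101010 = 42
01000010 = 66
11110010 = 242
01011001 = 89
IP: 42.66.242.89


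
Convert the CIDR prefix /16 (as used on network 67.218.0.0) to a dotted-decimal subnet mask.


/16 means 16 network bits, 16 host bits
Binary: 11111111111111110000000000000000
Mask: 255.255.0.0


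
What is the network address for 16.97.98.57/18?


IP:   00010000.01100001.01100010.00111001
Mask: 11111111.11111111.11000000.00000000
AND operation:
Net:  00010000.01100001.01000000.00000000
Network: 16.97.64.0/18


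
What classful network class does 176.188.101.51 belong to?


First octet: 176
Binary: 10110000
10xxxxxx -> Class B (128-191)
Class B, default mask 255.255.0.0 (/16)


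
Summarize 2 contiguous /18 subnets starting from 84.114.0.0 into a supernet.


Original prefix: /18
Number of subnets: 2 = 2^1
New prefix = 18 - 1 = 17
Supernet: 84.114.0.0/17


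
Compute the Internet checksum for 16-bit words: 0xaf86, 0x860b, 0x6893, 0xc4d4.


Sum all words (with carry folding):
+ 0xaf86 = 0xaf86
+ 0x860b = 0x3592
+ 0x6893 = 0x9e25
+ 0xc4d4 = 0x62fa
One's complement: ~0x62fa
Checksum = 0x9d05


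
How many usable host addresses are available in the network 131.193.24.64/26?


Host bits = 32 - 26 = 6
Total addresses = 2^6 = 64
Usable = total - 2 (network and broadcast)
Usable hosts: 62


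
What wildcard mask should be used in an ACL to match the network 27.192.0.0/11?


Subnet mask: 255.224.0.0
Wildcard = 255.255.255.255 - subnet mask
255 - 255 = 0
255 - 224 = 31
255 - 0 = 255
255 - 0 = 255
Wildcard: 0.31.255.255


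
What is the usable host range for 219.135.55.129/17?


Network: 219.135.0.0
Broadcast: 219.135.127.255
First usable = network + 1
Last usable = broadcast - 1
Range: 219.135.0.1 to 219.135.127.254


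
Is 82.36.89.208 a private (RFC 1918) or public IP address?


RFC 1918 private ranges:
  10.0.0.0/8 (10.0.0.0 - 10.255.255.255)
  172.16.0.0/12 (172.16.0.0 - 172.31.255.255)
  192.168.0.0/16 (192.168.0.0 - 192.168.255.255)
Public (not in any RFC 1918 range)


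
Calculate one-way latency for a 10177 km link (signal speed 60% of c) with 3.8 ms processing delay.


Speed = 0.6 * 3e5 km/s = 180000 km/s
Propagation delay = 10177 / 180000 = 0.0565 s = 56.5389 ms
Processing delay = 3.8 ms
Total one-way latency = 60.3389 ms


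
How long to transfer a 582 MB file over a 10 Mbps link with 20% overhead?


Effective throughput = 10 * (1 - 20/100) = 8 Mbps
File size in Mb = 582 * 8 = 4656 Mb
Time = 4656 / 8
Time = 582 seconds


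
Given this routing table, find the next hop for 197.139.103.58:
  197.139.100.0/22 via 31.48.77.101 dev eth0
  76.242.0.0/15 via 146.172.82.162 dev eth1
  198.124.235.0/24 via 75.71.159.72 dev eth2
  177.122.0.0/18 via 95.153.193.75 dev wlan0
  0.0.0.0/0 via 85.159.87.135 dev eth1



Longest prefix match for 197.139.103.58:
  /22 197.139.100.0: MATCH
  /15 76.242.0.0: no
  /24 198.124.235.0: no
  /18 177.122.0.0: no
  /0 0.0.0.0: MATCH
Selected: next-hop 31.48.77.101 via eth0 (matched /22)


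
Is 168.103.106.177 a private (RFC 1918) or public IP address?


RFC 1918 private ranges:
  10.0.0.0/8 (10.0.0.0 - 10.255.255.255)
  172.16.0.0/12 (172.16.0.0 - 172.31.255.255)
  192.168.0.0/16 (192.168.0.0 - 192.168.255.255)
Public (not in any RFC 1918 range)


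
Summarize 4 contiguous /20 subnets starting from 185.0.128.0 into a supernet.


Original prefix: /20
Number of subnets: 4 = 2^2
New prefix = 20 - 2 = 18
Supernet: 185.0.128.0/18


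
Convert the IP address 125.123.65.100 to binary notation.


125 = 01111101
123 = 01111011
65 = 01000001
100 = 01100100
Binary: 01111101.01111011.01000001.01100100


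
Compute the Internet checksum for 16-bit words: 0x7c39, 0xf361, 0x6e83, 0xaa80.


Sum all words (with carry folding):
+ 0x7c39 = 0x7c39
+ 0xf361 = 0x6f9b
+ 0x6e83 = 0xde1e
+ 0xaa80 = 0x889f
One's complement: ~0x889f
Checksum = 0x7760


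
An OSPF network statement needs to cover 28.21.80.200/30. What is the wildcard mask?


Subnet mask: 255.255.255.252
Wildcard = 255.255.255.255 - subnet mask
255 - 255 = 0
255 - 255 = 0
255 - 255 = 0
255 - 252 = 3
Wildcard: 0.0.0.3


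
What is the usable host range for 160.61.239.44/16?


Network: 160.61.0.0
Broadcast: 160.61.255.255
First usable = network + 1
Last usable = broadcast - 1
Range: 160.61.0.1 to 160.61.255.254


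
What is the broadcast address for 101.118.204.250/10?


Network: 101.64.0.0/10
Host bits = 22
Set all host bits to 1:
Broadcast: 101.127.255.255


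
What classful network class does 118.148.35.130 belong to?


First octet: 118
Binary: 01110110
0xxxxxxx -> Class A (1-126)
Class A, default mask 255.0.0.0 (/8)


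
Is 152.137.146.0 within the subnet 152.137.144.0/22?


Subnet network: 152.137.144.0
Test IP AND mask: 152.137.144.0
Yes, 152.137.146.0 is in 152.137.144.0/22


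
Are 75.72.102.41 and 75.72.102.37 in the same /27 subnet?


Mask: 255.255.255.224
75.72.102.41 AND mask = 75.72.102.32
75.72.102.37 AND mask = 75.72.102.32
Yes, same subnet (75.72.102.32)


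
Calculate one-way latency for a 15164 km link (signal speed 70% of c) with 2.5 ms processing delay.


Speed = 0.7 * 3e5 km/s = 210000 km/s
Propagation delay = 15164 / 210000 = 0.0722 s = 72.2095 ms
Processing delay = 2.5 ms
Total one-way latency = 74.7095 ms


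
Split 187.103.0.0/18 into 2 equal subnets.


New prefix = 18 + 1 = 19
Each subnet has 8192 addresses
  187.103.0.0/19
  187.103.32.0/19
Subnets: 187.103.0.0/19, 187.103.32.0/19


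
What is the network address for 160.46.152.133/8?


IP:   10100000.00101110.10011000.10000101
Mask: 11111111.00000000.00000000.00000000
AND operation:
Net:  10100000.00000000.00000000.00000000
Network: 160.0.0.0/8


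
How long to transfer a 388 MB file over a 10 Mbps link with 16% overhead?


Effective throughput = 10 * (1 - 16/100) = 8.4 Mbps
File size in Mb = 388 * 8 = 3104 Mb
Time = 3104 / 8.4
Time = 369.5238 seconds


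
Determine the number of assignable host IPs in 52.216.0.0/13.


Host bits = 32 - 13 = 19
Total addresses = 2^19 = 524288
Usable = total - 2 (network and broadcast)
Usable hosts: 524286


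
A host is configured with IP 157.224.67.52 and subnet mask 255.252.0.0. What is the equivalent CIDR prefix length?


Binary: 11111111.11111100.00000000.00000000
Count leading 1s
Prefix: /14


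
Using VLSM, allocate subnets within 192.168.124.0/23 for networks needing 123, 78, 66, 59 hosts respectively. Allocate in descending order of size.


123 hosts -> /25 (126 usable): 192.168.124.0/25
78 hosts -> /25 (126 usable): 192.168.124.128/25
66 hosts -> /25 (126 usable): 192.168.125.0/25
59 hosts -> /26 (62 usable): 192.168.125.128/26
Allocation: 192.168.124.0/25 (123 hosts, 126 usable); 192.168.124.128/25 (78 hosts, 126 usable); 192.168.125.0/25 (66 hosts, 126 usable); 192.168.125.128/26 (59 hosts, 62 usable)


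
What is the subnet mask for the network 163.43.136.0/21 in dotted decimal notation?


/21 means 21 network bits, 11 host bits
Binary: 11111111111111111111100000000000
Mask: 255.255.248.0


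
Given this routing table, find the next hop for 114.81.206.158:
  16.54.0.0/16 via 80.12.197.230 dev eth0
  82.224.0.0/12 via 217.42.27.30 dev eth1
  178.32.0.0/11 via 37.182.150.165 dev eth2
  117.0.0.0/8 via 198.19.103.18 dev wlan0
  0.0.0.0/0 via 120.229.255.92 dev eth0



Longest prefix match for 114.81.206.158:
  /16 16.54.0.0: no
  /12 82.224.0.0: no
  /11 178.32.0.0: no
  /8 117.0.0.0: no
  /0 0.0.0.0: MATCH
Selected: next-hop 120.229.255.92 via eth0 (matched /0)


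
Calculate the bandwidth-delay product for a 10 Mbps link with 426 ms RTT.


BDP = bandwidth * RTT
= 10 Mbps * 426 ms
= 10 * 1e6 * 426 / 1000 bits
= 4260000 bits
= 532500 bytes
= 520.0195 KB
BDP = 4260000 bits (532500 bytes)


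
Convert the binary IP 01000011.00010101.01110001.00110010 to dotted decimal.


01000011 = 67
00010101 = 21
01110001 = 113
00110010 = 50
IP: 67.21.113.50


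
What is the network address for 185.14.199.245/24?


IP:   10111001.00001110.11000111.11110101
Mask: 11111111.11111111.11111111.00000000
AND operation:
Net:  10111001.00001110.11000111.00000000
Network: 185.14.199.0/24


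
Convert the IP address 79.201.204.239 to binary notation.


79 = 01001111
201 = 11001001
204 = 11001100
239 = 11101111
Binary: 01001111.11001001.11001100.11101111


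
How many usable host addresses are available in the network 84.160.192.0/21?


Host bits = 32 - 21 = 11
Total addresses = 2^11 = 2048
Usable = total - 2 (network and broadcast)
Usable hosts: 2046


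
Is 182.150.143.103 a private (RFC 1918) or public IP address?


RFC 1918 private ranges:
  10.0.0.0/8 (10.0.0.0 - 10.255.255.255)
  172.16.0.0/12 (172.16.0.0 - 172.31.255.255)
  192.168.0.0/16 (192.168.0.0 - 192.168.255.255)
Public (not in any RFC 1918 range)


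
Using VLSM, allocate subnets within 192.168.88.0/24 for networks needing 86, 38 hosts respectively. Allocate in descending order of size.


86 hosts -> /25 (126 usable): 192.168.88.0/25
38 hosts -> /26 (62 usable): 192.168.88.128/26
Allocation: 192.168.88.0/25 (86 hosts, 126 usable); 192.168.88.128/26 (38 hosts, 62 usable)


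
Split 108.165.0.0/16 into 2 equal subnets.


New prefix = 16 + 1 = 17
Each subnet has 32768 addresses
  108.165.0.0/17
  108.165.128.0/17
Subnets: 108.165.0.0/17, 108.165.128.0/17


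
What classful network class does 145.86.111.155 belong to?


First octet: 145
Binary: 10010001
10xxxxxx -> Class B (128-191)
Class B, default mask 255.255.0.0 (/16)


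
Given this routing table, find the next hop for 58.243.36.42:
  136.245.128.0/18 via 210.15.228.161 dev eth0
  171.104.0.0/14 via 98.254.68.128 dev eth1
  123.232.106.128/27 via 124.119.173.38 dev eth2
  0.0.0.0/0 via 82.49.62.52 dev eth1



Longest prefix match for 58.243.36.42:
  /18 136.245.128.0: no
  /14 171.104.0.0: no
  /27 123.232.106.128: no
  /0 0.0.0.0: MATCH
Selected: next-hop 82.49.62.52 via eth1 (matched /0)


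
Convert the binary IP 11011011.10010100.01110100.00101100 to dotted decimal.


11011011 = 219
10010100 = 148
01110100 = 116
00101100 = 44
IP: 219.148.116.44


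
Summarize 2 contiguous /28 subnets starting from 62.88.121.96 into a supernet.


Original prefix: /28
Number of subnets: 2 = 2^1
New prefix = 28 - 1 = 27
Supernet: 62.88.121.96/27


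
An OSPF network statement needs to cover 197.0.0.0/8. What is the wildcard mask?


Subnet mask: 255.0.0.0
Wildcard = 255.255.255.255 - subnet mask
255 - 255 = 0
255 - 0 = 255
255 - 0 = 255
255 - 0 = 255
Wildcard: 0.255.255.255


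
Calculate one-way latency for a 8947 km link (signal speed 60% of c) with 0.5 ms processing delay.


Speed = 0.6 * 3e5 km/s = 180000 km/s
Propagation delay = 8947 / 180000 = 0.0497 s = 49.7056 ms
Processing delay = 0.5 ms
Total one-way latency = 50.2056 ms


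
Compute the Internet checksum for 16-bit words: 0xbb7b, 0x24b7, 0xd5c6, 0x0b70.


Sum all words (with carry folding):
+ 0xbb7b = 0xbb7b
+ 0x24b7 = 0xe032
+ 0xd5c6 = 0xb5f9
+ 0x0b70 = 0xc169
One's complement: ~0xc169
Checksum = 0x3e96


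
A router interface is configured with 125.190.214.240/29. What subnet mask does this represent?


/29 means 29 network bits, 3 host bits
Binary: 11111111111111111111111111111000
Mask: 255.255.255.248


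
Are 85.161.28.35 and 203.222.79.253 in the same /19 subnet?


Mask: 255.255.224.0
85.161.28.35 AND mask = 85.161.0.0
203.222.79.253 AND mask = 203.222.64.0
No, different subnets (85.161.0.0 vs 203.222.64.0)


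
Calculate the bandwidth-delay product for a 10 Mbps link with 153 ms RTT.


BDP = bandwidth * RTT
= 10 Mbps * 153 ms
= 10 * 1e6 * 153 / 1000 bits
= 1530000 bits
= 191250 bytes
= 186.7676 KB
BDP = 1530000 bits (191250 bytes)


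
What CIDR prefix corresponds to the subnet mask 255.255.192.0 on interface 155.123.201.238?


Binary: 11111111.11111111.11000000.00000000
Count leading 1s
Prefix: /18


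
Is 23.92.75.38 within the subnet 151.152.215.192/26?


Subnet network: 151.152.215.192
Test IP AND mask: 23.92.75.0
No, 23.92.75.38 is not in 151.152.215.192/26


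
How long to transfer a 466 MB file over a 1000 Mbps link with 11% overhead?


Effective throughput = 1000 * (1 - 11/100) = 890 Mbps
File size in Mb = 466 * 8 = 3728 Mb
Time = 3728 / 890
Time = 4.1888 seconds


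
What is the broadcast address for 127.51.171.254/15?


Network: 127.50.0.0/15
Host bits = 17
Set all host bits to 1:
Broadcast: 127.51.255.255


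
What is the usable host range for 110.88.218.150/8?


Network: 110.0.0.0
Broadcast: 110.255.255.255
First usable = network + 1
Last usable = broadcast - 1
Range: 110.0.0.1 to 110.255.255.254


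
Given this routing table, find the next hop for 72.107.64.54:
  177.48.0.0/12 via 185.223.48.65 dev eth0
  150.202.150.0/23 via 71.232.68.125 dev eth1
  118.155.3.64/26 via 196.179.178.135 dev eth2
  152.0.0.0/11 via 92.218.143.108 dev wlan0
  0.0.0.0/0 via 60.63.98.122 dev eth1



Longest prefix match for 72.107.64.54:
  /12 177.48.0.0: no
  /23 150.202.150.0: no
  /26 118.155.3.64: no
  /11 152.0.0.0: no
  /0 0.0.0.0: MATCH
Selected: next-hop 60.63.98.122 via eth1 (matched /0)


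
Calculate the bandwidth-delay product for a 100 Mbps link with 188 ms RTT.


BDP = bandwidth * RTT
= 100 Mbps * 188 ms
= 100 * 1e6 * 188 / 1000 bits
= 18800000 bits
= 2350000 bytes
= 2294.9219 KB
BDP = 18800000 bits (2350000 bytes)


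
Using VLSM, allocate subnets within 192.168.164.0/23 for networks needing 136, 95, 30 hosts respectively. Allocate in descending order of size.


136 hosts -> /24 (254 usable): 192.168.164.0/24
95 hosts -> /25 (126 usable): 192.168.165.0/25
30 hosts -> /27 (30 usable): 192.168.165.128/27
Allocation: 192.168.164.0/24 (136 hosts, 254 usable); 192.168.165.0/25 (95 hosts, 126 usable); 192.168.165.128/27 (30 hosts, 30 usable)


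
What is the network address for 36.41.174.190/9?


IP:   00100100.00101001.10101110.10111110
Mask: 11111111.10000000.00000000.00000000
AND operation:
Net:  00100100.00000000.00000000.00000000
Network: 36.0.0.0/9


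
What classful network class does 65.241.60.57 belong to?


First octet: 65
Binary: 01000001
0xxxxxxx -> Class A (1-126)
Class A, default mask 255.0.0.0 (/8)


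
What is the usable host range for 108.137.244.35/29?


Network: 108.137.244.32
Broadcast: 108.137.244.39
First usable = network + 1
Last usable = broadcast - 1
Range: 108.137.244.33 to 108.137.244.38


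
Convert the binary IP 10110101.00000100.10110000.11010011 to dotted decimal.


10110101 = 181
00000100 = 4
10110000 = 176
11010011 = 211
IP: 181.4.176.211


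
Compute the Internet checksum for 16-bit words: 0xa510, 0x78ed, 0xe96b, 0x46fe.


Sum all words (with carry folding):
+ 0xa510 = 0xa510
+ 0x78ed = 0x1dfe
+ 0xe96b = 0x076a
+ 0x46fe = 0x4e68
One's complement: ~0x4e68
Checksum = 0xb197


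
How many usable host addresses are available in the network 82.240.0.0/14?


Host bits = 32 - 14 = 18
Total addresses = 2^18 = 262144
Usable = total - 2 (network and broadcast)
Usable hosts: 262142


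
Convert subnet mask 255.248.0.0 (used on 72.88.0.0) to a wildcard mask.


Subnet mask: 255.248.0.0
Wildcard = 255.255.255.255 - subnet mask
255 - 255 = 0
255 - 248 = 7
255 - 0 = 255
255 - 0 = 255
Wildcard: 0.7.255.255


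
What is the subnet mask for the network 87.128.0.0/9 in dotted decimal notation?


/9 means 9 network bits, 23 host bits
Binary: 11111111100000000000000000000000
Mask: 255.128.0.0


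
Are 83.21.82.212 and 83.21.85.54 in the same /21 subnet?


Mask: 255.255.248.0
83.21.82.212 AND mask = 83.21.80.0
83.21.85.54 AND mask = 83.21.80.0
Yes, same subnet (83.21.80.0)


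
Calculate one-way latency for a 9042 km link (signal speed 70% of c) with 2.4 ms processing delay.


Speed = 0.7 * 3e5 km/s = 210000 km/s
Propagation delay = 9042 / 210000 = 0.0431 s = 43.0571 ms
Processing delay = 2.4 ms
Total one-way latency = 45.4571 ms


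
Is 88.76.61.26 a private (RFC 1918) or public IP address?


RFC 1918 private ranges:
  10.0.0.0/8 (10.0.0.0 - 10.255.255.255)
  172.16.0.0/12 (172.16.0.0 - 172.31.255.255)
  192.168.0.0/16 (192.168.0.0 - 192.168.255.255)
Public (not in any RFC 1918 range)


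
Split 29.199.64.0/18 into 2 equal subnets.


New prefix = 18 + 1 = 19
Each subnet has 8192 addresses
  29.199.64.0/19
  29.199.96.0/19
Subnets: 29.199.64.0/19, 29.199.96.0/19


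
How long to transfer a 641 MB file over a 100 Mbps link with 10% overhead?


Effective throughput = 100 * (1 - 10/100) = 90 Mbps
File size in Mb = 641 * 8 = 5128 Mb
Time = 5128 / 90
Time = 56.9778 seconds


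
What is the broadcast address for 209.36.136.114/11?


Network: 209.32.0.0/11
Host bits = 21
Set all host bits to 1:
Broadcast: 209.63.255.255


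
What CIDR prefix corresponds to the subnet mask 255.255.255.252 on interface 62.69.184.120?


Binary: 11111111.11111111.11111111.11111100
Count leading 1s
Prefix: /30


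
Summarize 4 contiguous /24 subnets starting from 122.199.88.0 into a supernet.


Original prefix: /24
Number of subnets: 4 = 2^2
New prefix = 24 - 2 = 22
Supernet: 122.199.88.0/22


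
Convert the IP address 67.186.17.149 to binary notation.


67 = 01000011
186 = 10111010
17 = 00010001
149 = 10010101
Binary: 01000011.10111010.00010001.10010101


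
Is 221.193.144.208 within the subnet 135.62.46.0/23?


Subnet network: 135.62.46.0
Test IP AND mask: 221.193.144.0
No, 221.193.144.208 is not in 135.62.46.0/23


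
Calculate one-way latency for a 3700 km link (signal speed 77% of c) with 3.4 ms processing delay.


Speed = 0.77 * 3e5 km/s = 231000 km/s
Propagation delay = 3700 / 231000 = 0.016 s = 16.0173 ms
Processing delay = 3.4 ms
Total one-way latency = 19.4173 ms


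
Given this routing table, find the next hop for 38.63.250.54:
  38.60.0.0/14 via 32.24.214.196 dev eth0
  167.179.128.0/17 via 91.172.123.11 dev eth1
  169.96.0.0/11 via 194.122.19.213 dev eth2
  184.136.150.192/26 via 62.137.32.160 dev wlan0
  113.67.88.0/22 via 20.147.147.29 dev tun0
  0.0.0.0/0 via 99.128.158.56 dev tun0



Longest prefix match for 38.63.250.54:
  /14 38.60.0.0: MATCH
  /17 167.179.128.0: no
  /11 169.96.0.0: no
  /26 184.136.150.192: no
  /22 113.67.88.0: no
  /0 0.0.0.0: MATCH
Selected: next-hop 32.24.214.196 via eth0 (matched /14)


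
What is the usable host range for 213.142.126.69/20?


Network: 213.142.112.0
Broadcast: 213.142.127.255
First usable = network + 1
Last usable = broadcast - 1
Range: 213.142.112.1 to 213.142.127.254


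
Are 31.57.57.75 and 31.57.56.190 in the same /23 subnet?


Mask: 255.255.254.0
31.57.57.75 AND mask = 31.57.56.0
31.57.56.190 AND mask = 31.57.56.0
Yes, same subnet (31.57.56.0)


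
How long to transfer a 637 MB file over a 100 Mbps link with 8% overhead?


Effective throughput = 100 * (1 - 8/100) = 92 Mbps
File size in Mb = 637 * 8 = 5096 Mb
Time = 5096 / 92
Time = 55.3913 seconds


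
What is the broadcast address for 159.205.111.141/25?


Network: 159.205.111.128/25
Host bits = 7
Set all host bits to 1:
Broadcast: 159.205.111.255


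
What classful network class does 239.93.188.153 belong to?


First octet: 239
Binary: 11101111
1110xxxx -> Class D (224-239)
Class D (multicast), default mask N/A


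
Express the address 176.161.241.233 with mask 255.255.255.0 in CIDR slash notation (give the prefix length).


Binary: 11111111.11111111.11111111.00000000
Count leading 1s
Prefix: /24


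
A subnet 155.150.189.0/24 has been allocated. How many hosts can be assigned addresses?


Host bits = 32 - 24 = 8
Total addresses = 2^8 = 256
Usable = total - 2 (network and broadcast)
Usable hosts: 254


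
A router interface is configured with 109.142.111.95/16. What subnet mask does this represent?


/16 means 16 network bits, 16 host bits
Binary: 11111111111111110000000000000000
Mask: 255.255.0.0


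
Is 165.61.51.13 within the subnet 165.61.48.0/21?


Subnet network: 165.61.48.0
Test IP AND mask: 165.61.48.0
Yes, 165.61.51.13 is in 165.61.48.0/21


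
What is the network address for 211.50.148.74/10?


IP:   11010011.00110010.10010100.01001010
Mask: 11111111.11000000.00000000.00000000
AND operation:
Net:  11010011.00000000.00000000.00000000
Network: 211.0.0.0/10


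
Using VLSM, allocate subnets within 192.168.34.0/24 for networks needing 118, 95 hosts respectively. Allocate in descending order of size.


118 hosts -> /25 (126 usable): 192.168.34.0/25
95 hosts -> /25 (126 usable): 192.168.34.128/25
Allocation: 192.168.34.0/25 (118 hosts, 126 usable); 192.168.34.128/25 (95 hosts, 126 usable)


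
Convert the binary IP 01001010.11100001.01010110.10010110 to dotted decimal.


01001010 = 74
11100001 = 225
01010110 = 86
10010110 = 150
IP: 74.225.86.150


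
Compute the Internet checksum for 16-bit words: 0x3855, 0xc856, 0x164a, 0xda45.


Sum all words (with carry folding):
+ 0x3855 = 0x3855
+ 0xc856 = 0x00ac
+ 0x164a = 0x16f6
+ 0xda45 = 0xf13b
One's complement: ~0xf13b
Checksum = 0x0ec4


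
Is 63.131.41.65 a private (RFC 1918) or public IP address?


RFC 1918 private ranges:
  10.0.0.0/8 (10.0.0.0 - 10.255.255.255)
  172.16.0.0/12 (172.16.0.0 - 172.31.255.255)
  192.168.0.0/16 (192.168.0.0 - 192.168.255.255)
Public (not in any RFC 1918 range)


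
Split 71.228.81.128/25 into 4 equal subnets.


New prefix = 25 + 2 = 27
Each subnet has 32 addresses
  71.228.81.128/27
  71.228.81.160/27
  71.228.81.192/27
  71.228.81.224/27
Subnets: 71.228.81.128/27, 71.228.81.160/27, 71.228.81.192/27, 71.228.81.224/27


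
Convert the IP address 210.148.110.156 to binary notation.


210 = 11010010
148 = 10010100
110 = 01101110
156 = 10011100
Binary: 11010010.10010100.01101110.10011100


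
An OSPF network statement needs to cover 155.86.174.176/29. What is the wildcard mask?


Subnet mask: 255.255.255.248
Wildcard = 255.255.255.255 - subnet mask
255 - 255 = 0
255 - 255 = 0
255 - 255 = 0
255 - 248 = 7
Wildcard: 0.0.0.7


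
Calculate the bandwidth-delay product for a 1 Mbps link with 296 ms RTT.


BDP = bandwidth * RTT
= 1 Mbps * 296 ms
= 1 * 1e6 * 296 / 1000 bits
= 296000 bits
= 37000 bytes
= 36.1328 KB
BDP = 296000 bits (37000 bytes)


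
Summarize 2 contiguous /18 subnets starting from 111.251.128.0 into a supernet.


Original prefix: /18
Number of subnets: 2 = 2^1
New prefix = 18 - 1 = 17
Supernet: 111.251.128.0/17


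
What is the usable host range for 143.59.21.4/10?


Network: 143.0.0.0
Broadcast: 143.63.255.255
First usable = network + 1
Last usable = broadcast - 1
Range: 143.0.0.1 to 143.63.255.254


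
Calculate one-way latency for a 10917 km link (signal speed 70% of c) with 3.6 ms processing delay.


Speed = 0.7 * 3e5 km/s = 210000 km/s
Propagation delay = 10917 / 210000 = 0.052 s = 51.9857 ms
Processing delay = 3.6 ms
Total one-way latency = 55.5857 ms


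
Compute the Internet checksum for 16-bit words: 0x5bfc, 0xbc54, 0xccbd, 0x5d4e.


Sum all words (with carry folding):
+ 0x5bfc = 0x5bfc
+ 0xbc54 = 0x1851
+ 0xccbd = 0xe50e
+ 0x5d4e = 0x425d
One's complement: ~0x425d
Checksum = 0xbda2


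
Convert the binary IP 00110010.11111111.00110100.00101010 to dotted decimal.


00110010 = 50
11111111 = 255
00110100 = 52
00101010 = 42
IP: 50.255.52.42


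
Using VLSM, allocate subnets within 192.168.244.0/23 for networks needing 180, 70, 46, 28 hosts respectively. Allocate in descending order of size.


180 hosts -> /24 (254 usable): 192.168.244.0/24
70 hosts -> /25 (126 usable): 192.168.245.0/25
46 hosts -> /26 (62 usable): 192.168.245.128/26
28 hosts -> /27 (30 usable): 192.168.245.192/27
Allocation: 192.168.244.0/24 (180 hosts, 254 usable); 192.168.245.0/25 (70 hosts, 126 usable); 192.168.245.128/26 (46 hosts, 62 usable); 192.168.245.192/27 (28 hosts, 30 usable)


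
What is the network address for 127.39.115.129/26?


IP:   01111111.00100111.01110011.10000001
Mask: 11111111.11111111.11111111.11000000
AND operation:
Net:  01111111.00100111.01110011.10000000
Network: 127.39.115.128/26


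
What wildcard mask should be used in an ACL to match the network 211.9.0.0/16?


Subnet mask: 255.255.0.0
Wildcard = 255.255.255.255 - subnet mask
255 - 255 = 0
255 - 255 = 0
255 - 0 = 255
255 - 0 = 255
Wildcard: 0.0.255.255


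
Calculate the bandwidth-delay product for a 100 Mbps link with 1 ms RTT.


BDP = bandwidth * RTT
= 100 Mbps * 1 ms
= 100 * 1e6 * 1 / 1000 bits
= 100000 bits
= 12500 bytes
= 12.207 KB
BDP = 100000 bits (12500 bytes)


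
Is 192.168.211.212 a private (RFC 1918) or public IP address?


RFC 1918 private ranges:
  10.0.0.0/8 (10.0.0.0 - 10.255.255.255)
  172.16.0.0/12 (172.16.0.0 - 172.31.255.255)
  192.168.0.0/16 (192.168.0.0 - 192.168.255.255)
Private (in 192.168.0.0/16)


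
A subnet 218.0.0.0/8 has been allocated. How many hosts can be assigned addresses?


Host bits = 32 - 8 = 24
Total addresses = 2^24 = 16777216
Usable = total - 2 (network and broadcast)
Usable hosts: 16777214


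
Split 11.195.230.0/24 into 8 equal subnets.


New prefix = 24 + 3 = 27
Each subnet has 32 addresses
  11.195.230.0/27
  11.195.230.32/27
  11.195.230.64/27
  11.195.230.96/27
  11.195.230.128/27
  11.195.230.160/27
  11.195.230.192/27
  11.195.230.224/27
Subnets: 11.195.230.0/27, 11.195.230.32/27, 11.195.230.64/27, 11.195.230.96/27, 11.195.230.128/27, 11.195.230.160/27, 11.195.230.192/27, 11.195.230.224/27


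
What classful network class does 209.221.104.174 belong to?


First octet: 209
Binary: 11010001
110xxxxx -> Class C (192-223)
Class C, default mask 255.255.255.0 (/24)


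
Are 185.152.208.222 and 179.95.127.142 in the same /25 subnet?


Mask: 255.255.255.128
185.152.208.222 AND mask = 185.152.208.128
179.95.127.142 AND mask = 179.95.127.128
No, different subnets (185.152.208.128 vs 179.95.127.128)


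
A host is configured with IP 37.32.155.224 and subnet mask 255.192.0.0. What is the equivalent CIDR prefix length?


Binary: 11111111.11000000.00000000.00000000
Count leading 1s
Prefix: /10


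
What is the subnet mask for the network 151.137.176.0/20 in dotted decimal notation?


/20 means 20 network bits, 12 host bits
Binary: 11111111111111111111000000000000
Mask: 255.255.240.0


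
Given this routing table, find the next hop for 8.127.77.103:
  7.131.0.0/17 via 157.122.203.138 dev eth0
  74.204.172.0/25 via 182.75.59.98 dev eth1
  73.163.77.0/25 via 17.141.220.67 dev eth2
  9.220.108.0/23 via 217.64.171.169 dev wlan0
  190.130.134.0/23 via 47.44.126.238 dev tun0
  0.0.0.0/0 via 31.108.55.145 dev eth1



Longest prefix match for 8.127.77.103:
  /17 7.131.0.0: no
  /25 74.204.172.0: no
  /25 73.163.77.0: no
  /23 9.220.108.0: no
  /23 190.130.134.0: no
  /0 0.0.0.0: MATCH
Selected: next-hop 31.108.55.145 via eth1 (matched /0)


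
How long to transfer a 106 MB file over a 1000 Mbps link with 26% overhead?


Effective throughput = 1000 * (1 - 26/100) = 740 Mbps
File size in Mb = 106 * 8 = 848 Mb
Time = 848 / 740
Time = 1.1459 seconds


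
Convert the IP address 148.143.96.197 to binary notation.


148 = 10010100
143 = 10001111
96 = 01100000
197 = 11000101
Binary: 10010100.10001111.01100000.11000101


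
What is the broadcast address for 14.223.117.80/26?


Network: 14.223.117.64/26
Host bits = 6
Set all host bits to 1:
Broadcast: 14.223.117.127


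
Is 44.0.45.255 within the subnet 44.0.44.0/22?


Subnet network: 44.0.44.0
Test IP AND mask: 44.0.44.0
Yes, 44.0.45.255 is in 44.0.44.0/22


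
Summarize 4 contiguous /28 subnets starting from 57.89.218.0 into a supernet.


Original prefix: /28
Number of subnets: 4 = 2^2
New prefix = 28 - 2 = 26
Supernet: 57.89.218.0/26


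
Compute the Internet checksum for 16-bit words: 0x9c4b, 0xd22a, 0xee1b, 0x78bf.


Sum all words (with carry folding):
+ 0x9c4b = 0x9c4b
+ 0xd22a = 0x6e76
+ 0xee1b = 0x5c92
+ 0x78bf = 0xd551
One's complement: ~0xd551
Checksum = 0x2aae


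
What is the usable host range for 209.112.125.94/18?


Network: 209.112.64.0
Broadcast: 209.112.127.255
First usable = network + 1
Last usable = broadcast - 1
Range: 209.112.64.1 to 209.112.127.254


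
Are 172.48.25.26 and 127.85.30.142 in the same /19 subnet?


Mask: 255.255.224.0
172.48.25.26 AND mask = 172.48.0.0
127.85.30.142 AND mask = 127.85.0.0
No, different subnets (172.48.0.0 vs 127.85.0.0)


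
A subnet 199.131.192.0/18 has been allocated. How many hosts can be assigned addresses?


Host bits = 32 - 18 = 14
Total addresses = 2^14 = 16384
Usable = total - 2 (network and broadcast)
Usable hosts: 16382


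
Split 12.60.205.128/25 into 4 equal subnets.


New prefix = 25 + 2 = 27
Each subnet has 32 addresses
  12.60.205.128/27
  12.60.205.160/27
  12.60.205.192/27
  12.60.205.224/27
Subnets: 12.60.205.128/27, 12.60.205.160/27, 12.60.205.192/27, 12.60.205.224/27


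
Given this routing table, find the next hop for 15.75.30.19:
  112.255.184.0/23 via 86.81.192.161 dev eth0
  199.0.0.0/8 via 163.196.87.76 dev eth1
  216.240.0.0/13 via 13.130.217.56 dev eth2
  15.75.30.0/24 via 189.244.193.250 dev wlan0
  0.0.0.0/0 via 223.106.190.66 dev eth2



Longest prefix match for 15.75.30.19:
  /23 112.255.184.0: no
  /8 199.0.0.0: no
  /13 216.240.0.0: no
  /24 15.75.30.0: MATCH
  /0 0.0.0.0: MATCH
Selected: next-hop 189.244.193.250 via wlan0 (matched /24)


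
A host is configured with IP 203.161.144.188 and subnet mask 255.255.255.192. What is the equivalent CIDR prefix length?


Binary: 11111111.11111111.11111111.11000000
Count leading 1s
Prefix: /26


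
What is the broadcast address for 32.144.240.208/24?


Network: 32.144.240.0/24
Host bits = 8
Set all host bits to 1:
Broadcast: 32.144.240.255


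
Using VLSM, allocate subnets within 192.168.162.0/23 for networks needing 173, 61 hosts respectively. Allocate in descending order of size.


173 hosts -> /24 (254 usable): 192.168.162.0/24
61 hosts -> /26 (62 usable): 192.168.163.0/26
Allocation: 192.168.162.0/24 (173 hosts, 254 usable); 192.168.163.0/26 (61 hosts, 62 usable)


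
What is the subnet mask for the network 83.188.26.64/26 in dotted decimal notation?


/26 means 26 network bits, 6 host bits
Binary: 11111111111111111111111111000000
Mask: 255.255.255.192


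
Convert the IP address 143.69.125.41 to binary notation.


143 = 10001111
69 = 01000101
125 = 01111101
41 = 00101001
Binary: 10001111.01000101.01111101.00101001


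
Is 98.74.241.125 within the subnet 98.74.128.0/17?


Subnet network: 98.74.128.0
Test IP AND mask: 98.74.128.0
Yes, 98.74.241.125 is in 98.74.128.0/17


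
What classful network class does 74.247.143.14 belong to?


First octet: 74
Binary: 01001010
0xxxxxxx -> Class A (1-126)
Class A, default mask 255.0.0.0 (/8)


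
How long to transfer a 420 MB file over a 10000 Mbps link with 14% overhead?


Effective throughput = 10000 * (1 - 14/100) = 8600 Mbps
File size in Mb = 420 * 8 = 3360 Mb
Time = 3360 / 8600
Time = 0.3907 seconds


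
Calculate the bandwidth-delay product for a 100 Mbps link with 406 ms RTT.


BDP = bandwidth * RTT
= 100 Mbps * 406 ms
= 100 * 1e6 * 406 / 1000 bits
= 40600000 bits
= 5075000 bytes
= 4956.0547 KB
BDP = 40600000 bits (5075000 bytes)


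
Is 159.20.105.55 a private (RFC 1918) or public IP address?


RFC 1918 private ranges:
  10.0.0.0/8 (10.0.0.0 - 10.255.255.255)
  172.16.0.0/12 (172.16.0.0 - 172.31.255.255)
  192.168.0.0/16 (192.168.0.0 - 192.168.255.255)
Public (not in any RFC 1918 range)


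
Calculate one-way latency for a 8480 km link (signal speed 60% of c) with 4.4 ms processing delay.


Speed = 0.6 * 3e5 km/s = 180000 km/s
Propagation delay = 8480 / 180000 = 0.0471 s = 47.1111 ms
Processing delay = 4.4 ms
Total one-way latency = 51.5111 ms


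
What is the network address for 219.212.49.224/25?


IP:   11011011.11010100.00110001.11100000
Mask: 11111111.11111111.11111111.10000000
AND operation:
Net:  11011011.11010100.00110001.10000000
Network: 219.212.49.128/25


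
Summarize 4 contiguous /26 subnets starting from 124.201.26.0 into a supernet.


Original prefix: /26
Number of subnets: 4 = 2^2
New prefix = 26 - 2 = 24
Supernet: 124.201.26.0/24


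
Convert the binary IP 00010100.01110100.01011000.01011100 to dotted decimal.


00010100 = 20
01110100 = 116
01011000 = 88
01011100 = 92
IP: 20.116.88.92


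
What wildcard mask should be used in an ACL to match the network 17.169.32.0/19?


Subnet mask: 255.255.224.0
Wildcard = 255.255.255.255 - subnet mask
255 - 255 = 0
255 - 255 = 0
255 - 224 = 31
255 - 0 = 255
Wildcard: 0.0.31.255


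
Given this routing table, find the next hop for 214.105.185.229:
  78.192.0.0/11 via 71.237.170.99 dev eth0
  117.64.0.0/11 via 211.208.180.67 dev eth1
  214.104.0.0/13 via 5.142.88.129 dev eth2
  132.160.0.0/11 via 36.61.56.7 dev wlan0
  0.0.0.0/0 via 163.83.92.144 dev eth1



Longest prefix match for 214.105.185.229:
  /11 78.192.0.0: no
  /11 117.64.0.0: no
  /13 214.104.0.0: MATCH
  /11 132.160.0.0: no
  /0 0.0.0.0: MATCH
Selected: next-hop 5.142.88.129 via eth2 (matched /13)


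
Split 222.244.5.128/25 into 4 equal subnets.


New prefix = 25 + 2 = 27
Each subnet has 32 addresses
  222.244.5.128/27
  222.244.5.160/27
  222.244.5.192/27
  222.244.5.224/27
Subnets: 222.244.5.128/27, 222.244.5.160/27, 222.244.5.192/27, 222.244.5.224/27


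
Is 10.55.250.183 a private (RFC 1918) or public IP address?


RFC 1918 private ranges:
  10.0.0.0/8 (10.0.0.0 - 10.255.255.255)
  172.16.0.0/12 (172.16.0.0 - 172.31.255.255)
  192.168.0.0/16 (192.168.0.0 - 192.168.255.255)
Private (in 10.0.0.0/8)


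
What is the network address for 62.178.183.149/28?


IP:   00111110.10110010.10110111.10010101
Mask: 11111111.11111111.11111111.11110000
AND operation:
Net:  00111110.10110010.10110111.10010000
Network: 62.178.183.144/28


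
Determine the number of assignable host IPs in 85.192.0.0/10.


Host bits = 32 - 10 = 22
Total addresses = 2^22 = 4194304
Usable = total - 2 (network and broadcast)
Usable hosts: 4194302


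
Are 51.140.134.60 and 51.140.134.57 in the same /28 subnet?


Mask: 255.255.255.240
51.140.134.60 AND mask = 51.140.134.48
51.140.134.57 AND mask = 51.140.134.48
Yes, same subnet (51.140.134.48)


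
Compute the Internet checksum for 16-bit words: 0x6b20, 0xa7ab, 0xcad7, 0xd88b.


Sum all words (with carry folding):
+ 0x6b20 = 0x6b20
+ 0xa7ab = 0x12cc
+ 0xcad7 = 0xdda3
+ 0xd88b = 0xb62f
One's complement: ~0xb62f
Checksum = 0x49d0


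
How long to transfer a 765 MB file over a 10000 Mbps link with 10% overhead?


Effective throughput = 10000 * (1 - 10/100) = 9000 Mbps
File size in Mb = 765 * 8 = 6120 Mb
Time = 6120 / 9000
Time = 0.68 seconds


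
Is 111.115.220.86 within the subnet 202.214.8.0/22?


Subnet network: 202.214.8.0
Test IP AND mask: 111.115.220.0
No, 111.115.220.86 is not in 202.214.8.0/22


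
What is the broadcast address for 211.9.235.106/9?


Network: 211.0.0.0/9
Host bits = 23
Set all host bits to 1:
Broadcast: 211.127.255.255


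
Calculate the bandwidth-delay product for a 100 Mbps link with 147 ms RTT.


BDP = bandwidth * RTT
= 100 Mbps * 147 ms
= 100 * 1e6 * 147 / 1000 bits
= 14700000 bits
= 1837500 bytes
= 1794.4336 KB
BDP = 14700000 bits (1837500 bytes)


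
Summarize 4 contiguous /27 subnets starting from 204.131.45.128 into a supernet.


Original prefix: /27
Number of subnets: 4 = 2^2
New prefix = 27 - 2 = 25
Supernet: 204.131.45.128/25


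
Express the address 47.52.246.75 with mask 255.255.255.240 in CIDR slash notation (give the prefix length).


Binary: 11111111.11111111.11111111.11110000
Count leading 1s
Prefix: /28


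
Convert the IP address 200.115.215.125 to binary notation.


200 = 11001000
115 = 01110011
215 = 11010111
125 = 01111101
Binary: 11001000.01110011.11010111.01111101


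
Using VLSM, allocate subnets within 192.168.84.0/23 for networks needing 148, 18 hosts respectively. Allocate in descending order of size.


148 hosts -> /24 (254 usable): 192.168.84.0/24
18 hosts -> /27 (30 usable): 192.168.85.0/27
Allocation: 192.168.84.0/24 (148 hosts, 254 usable); 192.168.85.0/27 (18 hosts, 30 usable)


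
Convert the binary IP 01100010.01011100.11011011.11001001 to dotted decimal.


01100010 = 98
01011100 = 92
11011011 = 219
11001001 = 201
IP: 98.92.219.201


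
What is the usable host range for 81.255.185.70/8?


Network: 81.0.0.0
Broadcast: 81.255.255.255
First usable = network + 1
Last usable = broadcast - 1
Range: 81.0.0.1 to 81.255.255.254


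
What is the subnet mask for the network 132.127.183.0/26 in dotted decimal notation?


/26 means 26 network bits, 6 host bits
Binary: 11111111111111111111111111000000
Mask: 255.255.255.192


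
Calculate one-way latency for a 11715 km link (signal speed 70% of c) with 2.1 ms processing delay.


Speed = 0.7 * 3e5 km/s = 210000 km/s
Propagation delay = 11715 / 210000 = 0.0558 s = 55.7857 ms
Processing delay = 2.1 ms
Total one-way latency = 57.8857 ms


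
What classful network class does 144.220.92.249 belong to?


First octet: 144
Binary: 10010000
10xxxxxx -> Class B (128-191)
Class B, default mask 255.255.0.0 (/16)


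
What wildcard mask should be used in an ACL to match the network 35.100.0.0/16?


Subnet mask: 255.255.0.0
Wildcard = 255.255.255.255 - subnet mask
255 - 255 = 0
255 - 255 = 0
255 - 0 = 255
255 - 0 = 255
Wildcard: 0.0.255.255


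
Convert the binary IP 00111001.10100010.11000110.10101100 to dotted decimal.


00111001 = 57
10100010 = 162
11000110 = 198
10101100 = 172
IP: 57.162.198.172


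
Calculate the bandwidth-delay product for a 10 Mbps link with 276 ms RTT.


BDP = bandwidth * RTT
= 10 Mbps * 276 ms
= 10 * 1e6 * 276 / 1000 bits
= 2760000 bits
= 345000 bytes
= 336.9141 KB
BDP = 2760000 bits (345000 bytes)


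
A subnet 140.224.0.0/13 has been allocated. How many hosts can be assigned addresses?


Host bits = 32 - 13 = 19
Total addresses = 2^19 = 524288
Usable = total - 2 (network and broadcast)
Usable hosts: 524286


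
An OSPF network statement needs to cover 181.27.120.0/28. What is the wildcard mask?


Subnet mask: 255.255.255.240
Wildcard = 255.255.255.255 - subnet mask
255 - 255 = 0
255 - 255 = 0
255 - 255 = 0
255 - 240 = 15
Wildcard: 0.0.0.15


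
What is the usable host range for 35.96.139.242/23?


Network: 35.96.138.0
Broadcast: 35.96.139.255
First usable = network + 1
Last usable = broadcast - 1
Range: 35.96.138.1 to 35.96.139.254
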